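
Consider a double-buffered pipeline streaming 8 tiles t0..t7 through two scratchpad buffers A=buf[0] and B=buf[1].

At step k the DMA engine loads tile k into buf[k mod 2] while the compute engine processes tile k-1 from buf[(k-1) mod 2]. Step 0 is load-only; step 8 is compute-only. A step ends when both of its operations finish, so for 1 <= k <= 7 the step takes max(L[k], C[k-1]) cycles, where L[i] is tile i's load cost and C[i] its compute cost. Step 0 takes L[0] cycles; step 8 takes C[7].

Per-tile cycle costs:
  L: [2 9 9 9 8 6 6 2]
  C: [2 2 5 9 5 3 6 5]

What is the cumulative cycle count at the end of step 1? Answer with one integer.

k=0 load=t0/2c comp=- wait=2 total=2
k=1 load=t1/9c comp=t0/2c wait=9 total=11
k=2 load=t2/9c comp=t1/2c wait=9 total=20
k=3 load=t3/9c comp=t2/5c wait=9 total=29
k=4 load=t4/8c comp=t3/9c wait=9 total=38
k=5 load=t5/6c comp=t4/5c wait=6 total=44
k=6 load=t6/6c comp=t5/3c wait=6 total=50
k=7 load=t7/2c comp=t6/6c wait=6 total=56
k=8 load=- comp=t7/5c wait=5 total=61

end_cycle[1] = 11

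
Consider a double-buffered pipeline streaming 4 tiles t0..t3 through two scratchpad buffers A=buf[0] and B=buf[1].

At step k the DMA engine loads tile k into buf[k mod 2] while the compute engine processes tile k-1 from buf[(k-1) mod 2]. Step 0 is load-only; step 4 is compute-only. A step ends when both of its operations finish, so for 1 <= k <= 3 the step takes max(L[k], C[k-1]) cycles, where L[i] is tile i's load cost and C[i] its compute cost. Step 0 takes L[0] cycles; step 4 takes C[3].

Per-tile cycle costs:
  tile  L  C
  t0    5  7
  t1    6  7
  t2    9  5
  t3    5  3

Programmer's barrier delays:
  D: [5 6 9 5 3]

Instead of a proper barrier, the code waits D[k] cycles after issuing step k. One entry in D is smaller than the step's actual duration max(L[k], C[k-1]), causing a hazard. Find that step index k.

[0] required=L[0]=5=5 vs D=5 ok
[1] required=max(L[1]=6,C[0]=7)=7 vs D=6 SHORT
[2] required=max(L[2]=9,C[1]=7)=9 vs D=9 ok
[3] required=max(L[3]=5,C[2]=5)=5 vs D=5 ok
[4] required=C[3]=3=3 vs D=3 ok

hazard at step 1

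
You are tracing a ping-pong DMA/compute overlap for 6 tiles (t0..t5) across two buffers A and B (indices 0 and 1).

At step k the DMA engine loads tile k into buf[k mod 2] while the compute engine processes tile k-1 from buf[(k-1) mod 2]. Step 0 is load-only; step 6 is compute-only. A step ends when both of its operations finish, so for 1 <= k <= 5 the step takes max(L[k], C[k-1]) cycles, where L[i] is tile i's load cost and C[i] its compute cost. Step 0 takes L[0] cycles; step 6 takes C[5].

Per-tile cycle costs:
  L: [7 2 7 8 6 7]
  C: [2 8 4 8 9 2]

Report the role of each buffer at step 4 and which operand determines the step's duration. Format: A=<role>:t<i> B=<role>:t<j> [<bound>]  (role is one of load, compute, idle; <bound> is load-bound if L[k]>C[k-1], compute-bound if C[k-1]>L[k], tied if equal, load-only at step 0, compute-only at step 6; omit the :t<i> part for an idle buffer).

k=0 load=t0/7c comp=- wait=7 total=7
k=1 load=t1/2c comp=t0/2c wait=2 total=9
k=2 load=t2/7c comp=t1/8c wait=8 total=17
k=3 load=t3/8c comp=t2/4c wait=8 total=25
k=4 load=t4/6c comp=t3/8c wait=8 total=33
k=5 load=t5/7c comp=t4/9c wait=9 total=42
k=6 load=- comp=t5/2c wait=2 total=44

step 4: A=load:t4 B=compute:t3 [compute-bound]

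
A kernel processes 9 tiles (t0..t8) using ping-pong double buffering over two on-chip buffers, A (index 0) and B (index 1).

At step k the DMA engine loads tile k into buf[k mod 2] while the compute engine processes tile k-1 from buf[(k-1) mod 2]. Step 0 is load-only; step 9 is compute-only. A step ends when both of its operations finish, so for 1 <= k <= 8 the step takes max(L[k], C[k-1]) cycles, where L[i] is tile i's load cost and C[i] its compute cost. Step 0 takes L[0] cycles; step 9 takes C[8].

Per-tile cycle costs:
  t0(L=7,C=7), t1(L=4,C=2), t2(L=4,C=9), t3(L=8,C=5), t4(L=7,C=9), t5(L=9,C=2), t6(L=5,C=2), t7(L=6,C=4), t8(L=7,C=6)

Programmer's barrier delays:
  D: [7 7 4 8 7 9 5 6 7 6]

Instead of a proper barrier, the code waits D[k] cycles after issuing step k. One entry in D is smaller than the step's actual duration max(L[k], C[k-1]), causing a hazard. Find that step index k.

step 0: need L[0]=7 = 7; D[0]=7 ok
step 1: need max(L[1]=4,C[0]=7) = 7; D[1]=7 ok
step 2: need max(L[2]=4,C[1]=2) = 4; D[2]=4 ok
step 3: need max(L[3]=8,C[2]=9) = 9; D[3]=8 SHORT
step 4: need max(L[4]=7,C[3]=5) = 7; D[4]=7 ok
step 5: need max(L[5]=9,C[4]=9) = 9; D[5]=9 ok
step 6: need max(L[6]=5,C[5]=2) = 5; D[6]=5 ok
step 7: need max(L[7]=6,C[6]=2) = 6; D[7]=6 ok
step 8: need max(L[8]=7,C[7]=4) = 7; D[8]=7 ok
step 9: need C[8]=6 = 6; D[9]=6 ok

hazard at step 3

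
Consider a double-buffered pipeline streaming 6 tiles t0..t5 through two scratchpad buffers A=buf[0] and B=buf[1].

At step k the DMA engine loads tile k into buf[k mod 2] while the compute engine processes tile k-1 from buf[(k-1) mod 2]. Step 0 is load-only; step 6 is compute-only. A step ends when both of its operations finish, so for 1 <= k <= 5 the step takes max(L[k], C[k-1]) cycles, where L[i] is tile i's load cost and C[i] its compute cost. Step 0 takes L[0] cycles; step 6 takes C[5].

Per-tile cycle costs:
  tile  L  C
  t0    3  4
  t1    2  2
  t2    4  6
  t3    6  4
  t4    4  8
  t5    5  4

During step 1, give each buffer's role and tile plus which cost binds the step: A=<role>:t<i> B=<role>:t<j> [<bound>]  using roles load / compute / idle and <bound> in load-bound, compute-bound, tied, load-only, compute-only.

step 0: L[0]=3 → dur=3, Σ=3 | A=load:t0 B=idle [load-only]
step 1: L[1]=2 C[0]=4 → dur=4, Σ=7 | A=compute:t0 B=load:t1 [compute-bound]
step 2: L[2]=4 C[1]=2 → dur=4, Σ=11 | A=load:t2 B=compute:t1 [load-bound]
step 3: L[3]=6 C[2]=6 → dur=6, Σ=17 | A=compute:t2 B=load:t3 [tied]
step 4: L[4]=4 C[3]=4 → dur=4, Σ=21 | A=load:t4 B=compute:t3 [tied]
step 5: L[5]=5 C[4]=8 → dur=8, Σ=29 | A=compute:t4 B=load:t5 [compute-bound]
step 6: C[5]=4 → dur=4, Σ=33 | A=idle B=compute:t5 [compute-only]

step 1: A=compute:t0 B=load:t1 [compute-bound]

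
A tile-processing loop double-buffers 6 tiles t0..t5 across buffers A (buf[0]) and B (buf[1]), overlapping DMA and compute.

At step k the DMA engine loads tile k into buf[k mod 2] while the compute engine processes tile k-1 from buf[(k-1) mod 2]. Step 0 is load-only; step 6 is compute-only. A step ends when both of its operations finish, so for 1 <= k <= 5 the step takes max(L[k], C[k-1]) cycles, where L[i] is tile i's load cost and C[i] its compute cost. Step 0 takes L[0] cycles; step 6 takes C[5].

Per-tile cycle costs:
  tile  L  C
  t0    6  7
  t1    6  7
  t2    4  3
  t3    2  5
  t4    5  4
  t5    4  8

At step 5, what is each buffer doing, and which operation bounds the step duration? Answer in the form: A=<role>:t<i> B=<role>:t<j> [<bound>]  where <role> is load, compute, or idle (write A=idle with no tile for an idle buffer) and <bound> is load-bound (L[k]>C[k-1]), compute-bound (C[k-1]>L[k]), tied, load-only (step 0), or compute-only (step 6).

k=0 load=t0/6c comp=- wait=6 total=6
k=1 load=t1/6c comp=t0/7c wait=7 total=13
k=2 load=t2/4c comp=t1/7c wait=7 total=20
k=3 load=t3/2c comp=t2/3c wait=3 total=23
k=4 load=t4/5c comp=t3/5c wait=5 total=28
k=5 load=t5/4c comp=t4/4c wait=4 total=32
k=6 load=- comp=t5/8c wait=8 total=40

step 5: A=compute:t4 B=load:t5 [tied]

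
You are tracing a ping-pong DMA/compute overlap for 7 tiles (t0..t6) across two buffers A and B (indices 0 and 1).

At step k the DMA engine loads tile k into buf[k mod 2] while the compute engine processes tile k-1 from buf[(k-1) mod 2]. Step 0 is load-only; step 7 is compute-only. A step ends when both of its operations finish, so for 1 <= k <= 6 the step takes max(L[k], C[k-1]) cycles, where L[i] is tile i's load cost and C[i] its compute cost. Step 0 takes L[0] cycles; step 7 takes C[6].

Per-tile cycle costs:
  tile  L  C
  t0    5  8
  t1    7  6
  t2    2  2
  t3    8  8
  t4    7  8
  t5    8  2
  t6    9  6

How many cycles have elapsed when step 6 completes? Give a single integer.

step 0: L[0]=5 → dur=5, Σ=5 | A=load:t0 B=idle [load-only]
step 1: L[1]=7 C[0]=8 → dur=8, Σ=13 | A=compute:t0 B=load:t1 [compute-bound]
step 2: L[2]=2 C[1]=6 → dur=6, Σ=19 | A=load:t2 B=compute:t1 [compute-bound]
step 3: L[3]=8 C[2]=2 → dur=8, Σ=27 | A=compute:t2 B=load:t3 [load-bound]
step 4: L[4]=7 C[3]=8 → dur=8, Σ=35 | A=load:t4 B=compute:t3 [compute-bound]
step 5: L[5]=8 C[4]=8 → dur=8, Σ=43 | A=compute:t4 B=load:t5 [tied]
step 6: L[6]=9 C[5]=2 → dur=9, Σ=52 | A=load:t6 B=compute:t5 [load-bound]
step 7: C[6]=6 → dur=6, Σ=58 | A=compute:t6 B=idle [compute-only]

end_cycle[6] = 52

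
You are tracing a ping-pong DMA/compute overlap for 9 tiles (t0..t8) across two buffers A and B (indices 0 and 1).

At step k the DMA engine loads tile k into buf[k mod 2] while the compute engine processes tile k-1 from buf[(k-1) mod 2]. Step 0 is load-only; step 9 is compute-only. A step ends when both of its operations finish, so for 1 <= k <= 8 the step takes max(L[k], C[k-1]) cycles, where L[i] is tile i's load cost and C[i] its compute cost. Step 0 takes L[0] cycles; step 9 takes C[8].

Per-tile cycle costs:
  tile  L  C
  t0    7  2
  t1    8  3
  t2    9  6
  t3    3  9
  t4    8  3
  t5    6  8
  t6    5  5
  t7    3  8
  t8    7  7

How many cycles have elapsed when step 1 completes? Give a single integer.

  0. 7=7c; end=7; A:t0 B:-
  1. max(8,2)=8c; end=15; A:t0 B:t1
  2. max(9,3)=9c; end=24; A:t2 B:t1
  3. max(3,6)=6c; end=30; A:t2 B:t3
  4. max(8,9)=9c; end=39; A:t4 B:t3
  5. max(6,3)=6c; end=45; A:t4 B:t5
  6. max(5,8)=8c; end=53; A:t6 B:t5
  7. max(3,5)=5c; end=58; A:t6 B:t7
  8. max(7,8)=8c; end=66; A:t8 B:t7
  9. 7=7c; end=73; A:t8 B:t7

end_cycle[1] = 15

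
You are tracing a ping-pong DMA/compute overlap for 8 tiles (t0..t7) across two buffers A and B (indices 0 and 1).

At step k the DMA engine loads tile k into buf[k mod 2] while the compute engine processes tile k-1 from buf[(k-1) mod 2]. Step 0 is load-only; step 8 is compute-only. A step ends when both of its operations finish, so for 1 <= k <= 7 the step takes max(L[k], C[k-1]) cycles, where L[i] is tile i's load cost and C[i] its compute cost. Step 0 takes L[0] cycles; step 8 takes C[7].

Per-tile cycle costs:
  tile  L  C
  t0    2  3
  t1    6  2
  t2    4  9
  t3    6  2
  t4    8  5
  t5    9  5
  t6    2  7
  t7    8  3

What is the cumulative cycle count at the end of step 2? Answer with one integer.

end_cycle[2] = 12

  0. 2=2c; end=2; A:t0 B:-
  1. max(6,3)=6c; end=8; A:t0 B:t1
  2. max(4,2)=4c; end=12; A:t2 B:t1
  3. max(6,9)=9c; end=21; A:t2 B:t3
  4. max(8,2)=8c; end=29; A:t4 B:t3
  5. max(9,5)=9c; end=38; A:t4 B:t5
  6. max(2,5)=5c; end=43; A:t6 B:t5
  7. max(8,7)=8c; end=51; A:t6 B:t7
  8. 3=3c; end=54; A:t6 B:t7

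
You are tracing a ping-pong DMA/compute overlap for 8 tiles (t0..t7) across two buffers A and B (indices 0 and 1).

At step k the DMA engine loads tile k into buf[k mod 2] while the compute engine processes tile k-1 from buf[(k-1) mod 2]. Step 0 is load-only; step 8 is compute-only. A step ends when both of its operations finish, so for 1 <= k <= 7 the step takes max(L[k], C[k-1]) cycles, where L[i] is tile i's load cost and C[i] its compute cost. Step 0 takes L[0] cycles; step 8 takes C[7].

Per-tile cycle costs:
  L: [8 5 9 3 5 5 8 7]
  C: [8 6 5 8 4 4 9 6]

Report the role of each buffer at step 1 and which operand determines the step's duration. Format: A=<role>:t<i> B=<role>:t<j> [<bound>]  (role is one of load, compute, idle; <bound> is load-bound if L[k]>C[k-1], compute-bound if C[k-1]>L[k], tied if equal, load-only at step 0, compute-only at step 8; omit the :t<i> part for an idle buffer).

step 1: A=compute:t0 B=load:t1 [compute-bound]

  0. 8=8c; end=8; A:t0 B:-
  1. max(5,8)=8c; end=16; A:t0 B:t1
  2. max(9,6)=9c; end=25; A:t2 B:t1
  3. max(3,5)=5c; end=30; A:t2 B:t3
  4. max(5,8)=8c; end=38; A:t4 B:t3
  5. max(5,4)=5c; end=43; A:t4 B:t5
  6. max(8,4)=8c; end=51; A:t6 B:t5
  7. max(7,9)=9c; end=60; A:t6 B:t7
  8. 6=6c; end=66; A:t6 B:t7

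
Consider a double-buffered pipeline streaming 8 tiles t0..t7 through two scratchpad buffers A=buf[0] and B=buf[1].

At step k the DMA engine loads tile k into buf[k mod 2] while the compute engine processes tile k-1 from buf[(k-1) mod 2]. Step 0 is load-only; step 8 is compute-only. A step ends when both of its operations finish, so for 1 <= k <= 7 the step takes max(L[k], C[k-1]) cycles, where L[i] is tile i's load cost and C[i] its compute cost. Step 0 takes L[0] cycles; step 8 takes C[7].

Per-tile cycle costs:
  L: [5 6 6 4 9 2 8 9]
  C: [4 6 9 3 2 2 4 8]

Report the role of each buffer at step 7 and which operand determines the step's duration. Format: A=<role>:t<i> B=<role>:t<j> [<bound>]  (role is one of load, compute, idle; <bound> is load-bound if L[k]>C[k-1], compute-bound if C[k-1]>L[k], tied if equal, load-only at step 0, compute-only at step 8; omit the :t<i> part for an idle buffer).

step 7: A=compute:t6 B=load:t7 [load-bound]

[0] DMA t0→A (5c) ∥ CU idle ⇒ 5c, clock 5
[1] DMA t1→B (6c) ∥ CU A:t0 (4c) ⇒ 6c, clock 11
[2] DMA t2→A (6c) ∥ CU B:t1 (6c) ⇒ 6c, clock 17
[3] DMA t3→B (4c) ∥ CU A:t2 (9c) ⇒ 9c, clock 26
[4] DMA t4→A (9c) ∥ CU B:t3 (3c) ⇒ 9c, clock 35
[5] DMA t5→B (2c) ∥ CU A:t4 (2c) ⇒ 2c, clock 37
[6] DMA t6→A (8c) ∥ CU B:t5 (2c) ⇒ 8c, clock 45
[7] DMA t7→B (9c) ∥ CU A:t6 (4c) ⇒ 9c, clock 54
[8] DMA idle ∥ CU B:t7 (8c) ⇒ 8c, clock 62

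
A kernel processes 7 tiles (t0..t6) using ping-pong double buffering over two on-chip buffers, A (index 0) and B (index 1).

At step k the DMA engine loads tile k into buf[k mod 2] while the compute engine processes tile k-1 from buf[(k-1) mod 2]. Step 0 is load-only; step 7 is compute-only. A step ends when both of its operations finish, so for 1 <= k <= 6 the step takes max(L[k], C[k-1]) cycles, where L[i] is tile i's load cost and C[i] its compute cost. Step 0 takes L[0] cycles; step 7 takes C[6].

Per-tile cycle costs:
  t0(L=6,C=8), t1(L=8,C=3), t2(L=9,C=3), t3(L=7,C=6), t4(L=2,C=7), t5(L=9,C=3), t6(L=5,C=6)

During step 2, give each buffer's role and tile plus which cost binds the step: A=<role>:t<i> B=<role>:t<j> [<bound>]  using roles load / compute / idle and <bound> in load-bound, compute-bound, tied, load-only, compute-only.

step 2: A=load:t2 B=compute:t1 [load-bound]

[0] DMA t0→A (6c) ∥ CU idle ⇒ 6c, clock 6
[1] DMA t1→B (8c) ∥ CU A:t0 (8c) ⇒ 8c, clock 14
[2] DMA t2→A (9c) ∥ CU B:t1 (3c) ⇒ 9c, clock 23
[3] DMA t3→B (7c) ∥ CU A:t2 (3c) ⇒ 7c, clock 30
[4] DMA t4→A (2c) ∥ CU B:t3 (6c) ⇒ 6c, clock 36
[5] DMA t5→B (9c) ∥ CU A:t4 (7c) ⇒ 9c, clock 45
[6] DMA t6→A (5c) ∥ CU B:t5 (3c) ⇒ 5c, clock 50
[7] DMA idle ∥ CU A:t6 (6c) ⇒ 6c, clock 56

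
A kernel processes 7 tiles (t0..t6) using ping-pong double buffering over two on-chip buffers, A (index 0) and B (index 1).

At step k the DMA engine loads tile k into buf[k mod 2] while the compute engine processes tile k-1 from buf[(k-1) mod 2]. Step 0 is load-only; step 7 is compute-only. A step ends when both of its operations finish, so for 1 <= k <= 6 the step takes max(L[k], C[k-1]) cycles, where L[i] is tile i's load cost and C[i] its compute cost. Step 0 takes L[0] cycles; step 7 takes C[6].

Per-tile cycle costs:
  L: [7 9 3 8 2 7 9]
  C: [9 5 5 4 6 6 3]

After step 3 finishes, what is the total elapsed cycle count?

[0] DMA t0→A (7c) ∥ CU idle ⇒ 7c, clock 7
[1] DMA t1→B (9c) ∥ CU A:t0 (9c) ⇒ 9c, clock 16
[2] DMA t2→A (3c) ∥ CU B:t1 (5c) ⇒ 5c, clock 21
[3] DMA t3→B (8c) ∥ CU A:t2 (5c) ⇒ 8c, clock 29
[4] DMA t4→A (2c) ∥ CU B:t3 (4c) ⇒ 4c, clock 33
[5] DMA t5→B (7c) ∥ CU A:t4 (6c) ⇒ 7c, clock 40
[6] DMA t6→A (9c) ∥ CU B:t5 (6c) ⇒ 9c, clock 49
[7] DMA idle ∥ CU A:t6 (3c) ⇒ 3c, clock 52

end_cycle[3] = 29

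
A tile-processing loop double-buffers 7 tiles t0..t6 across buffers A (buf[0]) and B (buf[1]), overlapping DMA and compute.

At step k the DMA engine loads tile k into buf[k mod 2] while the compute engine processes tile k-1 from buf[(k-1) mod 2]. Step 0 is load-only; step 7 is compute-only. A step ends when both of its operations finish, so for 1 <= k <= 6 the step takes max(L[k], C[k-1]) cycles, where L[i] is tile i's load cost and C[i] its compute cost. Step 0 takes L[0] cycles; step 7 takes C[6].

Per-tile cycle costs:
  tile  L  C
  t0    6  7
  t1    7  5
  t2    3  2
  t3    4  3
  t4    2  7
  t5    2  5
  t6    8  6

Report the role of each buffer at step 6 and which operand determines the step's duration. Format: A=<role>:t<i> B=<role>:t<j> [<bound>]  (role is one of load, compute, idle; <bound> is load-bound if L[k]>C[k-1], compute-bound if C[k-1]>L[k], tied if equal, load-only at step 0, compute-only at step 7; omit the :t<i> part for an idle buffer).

step 6: A=load:t6 B=compute:t5 [load-bound]

  0. 6=6c; end=6; A:t0 B:-
  1. max(7,7)=7c; end=13; A:t0 B:t1
  2. max(3,5)=5c; end=18; A:t2 B:t1
  3. max(4,2)=4c; end=22; A:t2 B:t3
  4. max(2,3)=3c; end=25; A:t4 B:t3
  5. max(2,7)=7c; end=32; A:t4 B:t5
  6. max(8,5)=8c; end=40; A:t6 B:t5
  7. 6=6c; end=46; A:t6 B:t5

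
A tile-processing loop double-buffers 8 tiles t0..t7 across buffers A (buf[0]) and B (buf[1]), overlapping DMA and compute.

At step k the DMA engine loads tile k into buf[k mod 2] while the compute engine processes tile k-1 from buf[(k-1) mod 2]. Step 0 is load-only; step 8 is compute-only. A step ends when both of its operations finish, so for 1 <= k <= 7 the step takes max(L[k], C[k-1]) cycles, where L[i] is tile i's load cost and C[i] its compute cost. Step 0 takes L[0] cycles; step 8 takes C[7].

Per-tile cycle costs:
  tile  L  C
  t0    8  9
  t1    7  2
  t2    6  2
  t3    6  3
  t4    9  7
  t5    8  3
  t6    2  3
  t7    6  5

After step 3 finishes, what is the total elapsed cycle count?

k=0 load=t0/8c comp=- wait=8 total=8
k=1 load=t1/7c comp=t0/9c wait=9 total=17
k=2 load=t2/6c comp=t1/2c wait=6 total=23
k=3 load=t3/6c comp=t2/2c wait=6 total=29
k=4 load=t4/9c comp=t3/3c wait=9 total=38
k=5 load=t5/8c comp=t4/7c wait=8 total=46
k=6 load=t6/2c comp=t5/3c wait=3 total=49
k=7 load=t7/6c comp=t6/3c wait=6 total=55
k=8 load=- comp=t7/5c wait=5 total=60

end_cycle[3] = 29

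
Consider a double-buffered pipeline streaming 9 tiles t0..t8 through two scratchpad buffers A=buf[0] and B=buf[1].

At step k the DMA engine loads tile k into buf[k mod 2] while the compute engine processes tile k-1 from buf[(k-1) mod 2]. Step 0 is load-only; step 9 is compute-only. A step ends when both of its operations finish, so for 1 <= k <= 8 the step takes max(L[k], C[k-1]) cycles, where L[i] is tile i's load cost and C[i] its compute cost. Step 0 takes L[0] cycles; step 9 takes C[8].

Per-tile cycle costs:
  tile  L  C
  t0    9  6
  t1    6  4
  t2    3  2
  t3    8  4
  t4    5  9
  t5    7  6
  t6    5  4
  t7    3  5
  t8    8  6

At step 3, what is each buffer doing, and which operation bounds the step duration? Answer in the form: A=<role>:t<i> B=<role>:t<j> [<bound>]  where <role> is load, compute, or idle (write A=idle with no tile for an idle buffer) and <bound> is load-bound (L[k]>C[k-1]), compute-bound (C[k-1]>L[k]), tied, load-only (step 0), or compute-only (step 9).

k=0 load=t0/9c comp=- wait=9 total=9
k=1 load=t1/6c comp=t0/6c wait=6 total=15
k=2 load=t2/3c comp=t1/4c wait=4 total=19
k=3 load=t3/8c comp=t2/2c wait=8 total=27
k=4 load=t4/5c comp=t3/4c wait=5 total=32
k=5 load=t5/7c comp=t4/9c wait=9 total=41
k=6 load=t6/5c comp=t5/6c wait=6 total=47
k=7 load=t7/3c comp=t6/4c wait=4 total=51
k=8 load=t8/8c comp=t7/5c wait=8 total=59
k=9 load=- comp=t8/6c wait=6 total=65

step 3: A=compute:t2 B=load:t3 [load-bound]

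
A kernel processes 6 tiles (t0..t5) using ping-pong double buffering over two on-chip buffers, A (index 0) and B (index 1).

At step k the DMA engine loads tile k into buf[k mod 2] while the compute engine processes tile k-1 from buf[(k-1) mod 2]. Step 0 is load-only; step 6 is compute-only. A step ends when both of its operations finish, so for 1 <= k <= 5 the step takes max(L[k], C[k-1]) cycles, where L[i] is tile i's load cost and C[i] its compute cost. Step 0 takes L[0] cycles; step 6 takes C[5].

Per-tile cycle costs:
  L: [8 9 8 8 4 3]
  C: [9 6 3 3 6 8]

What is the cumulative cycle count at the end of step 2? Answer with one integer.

end_cycle[2] = 25

[0] DMA t0→A (8c) ∥ CU idle ⇒ 8c, clock 8
[1] DMA t1→B (9c) ∥ CU A:t0 (9c) ⇒ 9c, clock 17
[2] DMA t2→A (8c) ∥ CU B:t1 (6c) ⇒ 8c, clock 25
[3] DMA t3→B (8c) ∥ CU A:t2 (3c) ⇒ 8c, clock 33
[4] DMA t4→A (4c) ∥ CU B:t3 (3c) ⇒ 4c, clock 37
[5] DMA t5→B (3c) ∥ CU A:t4 (6c) ⇒ 6c, clock 43
[6] DMA idle ∥ CU B:t5 (8c) ⇒ 8c, clock 51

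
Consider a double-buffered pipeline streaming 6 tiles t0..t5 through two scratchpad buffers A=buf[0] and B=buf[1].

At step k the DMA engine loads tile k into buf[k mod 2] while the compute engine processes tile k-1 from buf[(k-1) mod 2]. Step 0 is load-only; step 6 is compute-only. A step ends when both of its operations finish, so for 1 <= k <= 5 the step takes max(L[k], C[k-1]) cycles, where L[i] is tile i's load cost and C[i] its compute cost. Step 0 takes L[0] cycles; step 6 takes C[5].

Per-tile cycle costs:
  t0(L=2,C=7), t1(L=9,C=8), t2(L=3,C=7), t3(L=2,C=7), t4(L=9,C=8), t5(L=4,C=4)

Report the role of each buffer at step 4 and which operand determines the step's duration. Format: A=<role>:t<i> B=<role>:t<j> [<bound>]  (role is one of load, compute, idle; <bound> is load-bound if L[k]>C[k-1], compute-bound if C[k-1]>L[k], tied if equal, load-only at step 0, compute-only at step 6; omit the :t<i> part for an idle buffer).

  0. 2=2c; end=2; A:t0 B:-
  1. max(9,7)=9c; end=11; A:t0 B:t1
  2. max(3,8)=8c; end=19; A:t2 B:t1
  3. max(2,7)=7c; end=26; A:t2 B:t3
  4. max(9,7)=9c; end=35; A:t4 B:t3
  5. max(4,8)=8c; end=43; A:t4 B:t5
  6. 4=4c; end=47; A:t4 B:t5

step 4: A=load:t4 B=compute:t3 [load-bound]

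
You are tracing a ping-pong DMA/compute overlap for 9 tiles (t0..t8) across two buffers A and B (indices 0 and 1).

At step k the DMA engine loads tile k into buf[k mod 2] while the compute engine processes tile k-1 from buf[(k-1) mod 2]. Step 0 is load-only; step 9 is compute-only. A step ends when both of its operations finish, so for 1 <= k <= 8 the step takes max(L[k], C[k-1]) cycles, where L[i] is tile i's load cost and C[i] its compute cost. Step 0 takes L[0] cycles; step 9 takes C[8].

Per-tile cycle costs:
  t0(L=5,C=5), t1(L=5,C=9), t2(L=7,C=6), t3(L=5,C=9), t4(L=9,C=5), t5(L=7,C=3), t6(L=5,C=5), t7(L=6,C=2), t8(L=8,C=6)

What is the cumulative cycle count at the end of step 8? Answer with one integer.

end_cycle[8] = 60

k=0 load=t0/5c comp=- wait=5 total=5
k=1 load=t1/5c comp=t0/5c wait=5 total=10
k=2 load=t2/7c comp=t1/9c wait=9 total=19
k=3 load=t3/5c comp=t2/6c wait=6 total=25
k=4 load=t4/9c comp=t3/9c wait=9 total=34
k=5 load=t5/7c comp=t4/5c wait=7 total=41
k=6 load=t6/5c comp=t5/3c wait=5 total=46
k=7 load=t7/6c comp=t6/5c wait=6 total=52
k=8 load=t8/8c comp=t7/2c wait=8 total=60
k=9 load=- comp=t8/6c wait=6 total=66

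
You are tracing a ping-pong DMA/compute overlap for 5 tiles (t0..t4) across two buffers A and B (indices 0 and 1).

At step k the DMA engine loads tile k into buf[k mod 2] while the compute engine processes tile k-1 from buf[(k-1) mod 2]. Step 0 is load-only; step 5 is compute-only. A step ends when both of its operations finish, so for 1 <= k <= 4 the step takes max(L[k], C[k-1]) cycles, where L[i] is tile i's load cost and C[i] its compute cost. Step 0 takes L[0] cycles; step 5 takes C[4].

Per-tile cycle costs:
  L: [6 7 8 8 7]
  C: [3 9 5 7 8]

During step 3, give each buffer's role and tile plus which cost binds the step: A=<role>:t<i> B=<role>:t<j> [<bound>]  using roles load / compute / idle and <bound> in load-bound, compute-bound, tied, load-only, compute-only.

[0] DMA t0→A (6c) ∥ CU idle ⇒ 6c, clock 6
[1] DMA t1→B (7c) ∥ CU A:t0 (3c) ⇒ 7c, clock 13
[2] DMA t2→A (8c) ∥ CU B:t1 (9c) ⇒ 9c, clock 22
[3] DMA t3→B (8c) ∥ CU A:t2 (5c) ⇒ 8c, clock 30
[4] DMA t4→A (7c) ∥ CU B:t3 (7c) ⇒ 7c, clock 37
[5] DMA idle ∥ CU A:t4 (8c) ⇒ 8c, clock 45

step 3: A=compute:t2 B=load:t3 [load-bound]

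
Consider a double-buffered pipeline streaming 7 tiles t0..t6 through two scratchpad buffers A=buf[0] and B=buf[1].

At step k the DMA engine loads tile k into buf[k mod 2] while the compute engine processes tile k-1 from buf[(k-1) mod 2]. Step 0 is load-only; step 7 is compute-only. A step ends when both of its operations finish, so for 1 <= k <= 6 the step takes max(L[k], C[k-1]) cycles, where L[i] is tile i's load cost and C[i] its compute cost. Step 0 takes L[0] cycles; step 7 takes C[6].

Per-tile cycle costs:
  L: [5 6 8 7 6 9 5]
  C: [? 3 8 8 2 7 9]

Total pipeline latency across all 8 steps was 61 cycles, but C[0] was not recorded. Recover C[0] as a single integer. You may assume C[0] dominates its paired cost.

C[0] = 7

step 0 = dur = L[0]=5 = 5
step 1 = dur = max(L[1]=6, C[0]=?) = C[0]  (unknown; binding)
step 2 = dur = max(L[2]=8, C[1]=3) = 8
step 3 = dur = max(L[3]=7, C[2]=8) = 8
step 4 = dur = max(L[4]=6, C[3]=8) = 8
step 5 = dur = max(L[5]=9, C[4]=2) = 9
step 6 = dur = max(L[6]=5, C[5]=7) = 7
step 7 = dur = C[6]=9 = 9
sum of known step durations = 54
dur[1] = total - known = 61 - 54 = 7
C[0] is the binding max in step 1, so C[0] = dur[1] = 7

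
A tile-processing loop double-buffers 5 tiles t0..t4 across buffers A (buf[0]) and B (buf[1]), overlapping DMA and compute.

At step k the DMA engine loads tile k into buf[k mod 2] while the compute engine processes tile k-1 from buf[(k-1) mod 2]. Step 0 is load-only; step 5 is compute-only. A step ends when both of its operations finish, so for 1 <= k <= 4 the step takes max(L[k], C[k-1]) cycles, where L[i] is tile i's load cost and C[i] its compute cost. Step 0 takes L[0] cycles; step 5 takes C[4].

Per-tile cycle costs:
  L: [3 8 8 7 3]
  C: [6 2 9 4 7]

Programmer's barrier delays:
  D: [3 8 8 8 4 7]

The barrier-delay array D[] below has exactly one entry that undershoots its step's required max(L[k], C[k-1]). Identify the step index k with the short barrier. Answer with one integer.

step 0: need L[0]=3 = 3; D[0]=3 ok
step 1: need max(L[1]=8,C[0]=6) = 8; D[1]=8 ok
step 2: need max(L[2]=8,C[1]=2) = 8; D[2]=8 ok
step 3: need max(L[3]=7,C[2]=9) = 9; D[3]=8 SHORT
step 4: need max(L[4]=3,C[3]=4) = 4; D[4]=4 ok
step 5: need C[4]=7 = 7; D[5]=7 ok

hazard at step 3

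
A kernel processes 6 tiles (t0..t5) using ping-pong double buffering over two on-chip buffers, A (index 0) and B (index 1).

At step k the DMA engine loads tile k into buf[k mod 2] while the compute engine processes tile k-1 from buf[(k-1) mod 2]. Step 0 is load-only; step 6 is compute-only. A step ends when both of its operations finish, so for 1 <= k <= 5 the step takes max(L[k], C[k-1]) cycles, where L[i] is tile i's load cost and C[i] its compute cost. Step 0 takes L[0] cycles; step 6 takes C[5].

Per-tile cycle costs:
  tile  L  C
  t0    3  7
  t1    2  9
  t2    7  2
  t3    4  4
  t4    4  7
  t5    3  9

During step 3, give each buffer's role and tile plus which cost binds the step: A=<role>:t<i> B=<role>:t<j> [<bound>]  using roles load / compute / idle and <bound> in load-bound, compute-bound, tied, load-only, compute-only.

step 3: A=compute:t2 B=load:t3 [load-bound]

k=0 load=t0/3c comp=- wait=3 total=3
k=1 load=t1/2c comp=t0/7c wait=7 total=10
k=2 load=t2/7c comp=t1/9c wait=9 total=19
k=3 load=t3/4c comp=t2/2c wait=4 total=23
k=4 load=t4/4c comp=t3/4c wait=4 total=27
k=5 load=t5/3c comp=t4/7c wait=7 total=34
k=6 load=- comp=t5/9c wait=9 total=43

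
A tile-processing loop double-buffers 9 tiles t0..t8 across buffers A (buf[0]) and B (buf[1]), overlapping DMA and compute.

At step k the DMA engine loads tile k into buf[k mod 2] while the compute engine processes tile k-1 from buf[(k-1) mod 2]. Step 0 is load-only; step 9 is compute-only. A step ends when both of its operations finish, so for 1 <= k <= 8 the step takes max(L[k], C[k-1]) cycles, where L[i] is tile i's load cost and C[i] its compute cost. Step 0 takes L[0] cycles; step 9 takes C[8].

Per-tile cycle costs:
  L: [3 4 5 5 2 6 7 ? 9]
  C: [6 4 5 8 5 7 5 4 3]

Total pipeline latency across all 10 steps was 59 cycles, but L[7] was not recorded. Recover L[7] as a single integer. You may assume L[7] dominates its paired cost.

step 0: dur = L[0]=3 = 3
step 1: dur = max(L[1]=4, C[0]=6) = 6
step 2: dur = max(L[2]=5, C[1]=4) = 5
step 3: dur = max(L[3]=5, C[2]=5) = 5
step 4: dur = max(L[4]=2, C[3]=8) = 8
step 5: dur = max(L[5]=6, C[4]=5) = 6
step 6: dur = max(L[6]=7, C[5]=7) = 7
step 7: dur = max(L[7]=?, C[6]=5) = L[7]  (unknown; binding)
step 8: dur = max(L[8]=9, C[7]=4) = 9
step 9: dur = C[8]=3 = 3
sum of known step durations = 52
dur[7] = total - known = 59 - 52 = 7
L[7] is the binding max in step 7, so L[7] = dur[7] = 7

L[7] = 7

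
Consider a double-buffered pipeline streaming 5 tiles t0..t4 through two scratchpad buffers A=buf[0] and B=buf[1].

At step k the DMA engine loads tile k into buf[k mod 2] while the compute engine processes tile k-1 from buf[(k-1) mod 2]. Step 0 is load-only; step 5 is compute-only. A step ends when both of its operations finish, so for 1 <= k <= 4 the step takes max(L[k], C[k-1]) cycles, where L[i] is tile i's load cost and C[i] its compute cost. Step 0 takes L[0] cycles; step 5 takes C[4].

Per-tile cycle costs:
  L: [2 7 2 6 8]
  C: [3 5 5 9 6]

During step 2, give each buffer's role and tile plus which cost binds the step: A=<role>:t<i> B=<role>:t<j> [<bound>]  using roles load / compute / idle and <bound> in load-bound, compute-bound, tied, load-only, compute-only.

step 2: A=load:t2 B=compute:t1 [compute-bound]

k=0 load=t0/2c comp=- wait=2 total=2
k=1 load=t1/7c comp=t0/3c wait=7 total=9
k=2 load=t2/2c comp=t1/5c wait=5 total=14
k=3 load=t3/6c comp=t2/5c wait=6 total=20
k=4 load=t4/8c comp=t3/9c wait=9 total=29
k=5 load=- comp=t4/6c wait=6 total=35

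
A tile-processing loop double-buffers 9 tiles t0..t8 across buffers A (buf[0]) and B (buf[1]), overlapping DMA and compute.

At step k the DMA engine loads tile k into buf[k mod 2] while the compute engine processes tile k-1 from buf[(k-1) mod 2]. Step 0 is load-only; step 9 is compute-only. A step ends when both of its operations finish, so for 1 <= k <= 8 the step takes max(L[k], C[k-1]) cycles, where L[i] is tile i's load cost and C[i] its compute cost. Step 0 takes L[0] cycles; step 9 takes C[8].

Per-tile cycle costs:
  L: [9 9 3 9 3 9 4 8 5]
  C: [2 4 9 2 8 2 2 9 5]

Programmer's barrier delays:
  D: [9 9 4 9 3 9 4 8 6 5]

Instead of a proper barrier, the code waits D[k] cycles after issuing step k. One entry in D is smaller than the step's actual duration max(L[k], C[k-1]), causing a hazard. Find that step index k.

hazard at step 8

step 0: need L[0]=9 = 9; D[0]=9 ok
step 1: need max(L[1]=9,C[0]=2) = 9; D[1]=9 ok
step 2: need max(L[2]=3,C[1]=4) = 4; D[2]=4 ok
step 3: need max(L[3]=9,C[2]=9) = 9; D[3]=9 ok
step 4: need max(L[4]=3,C[3]=2) = 3; D[4]=3 ok
step 5: need max(L[5]=9,C[4]=8) = 9; D[5]=9 ok
step 6: need max(L[6]=4,C[5]=2) = 4; D[6]=4 ok
step 7: need max(L[7]=8,C[6]=2) = 8; D[7]=8 ok
step 8: need max(L[8]=5,C[7]=9) = 9; D[8]=6 SHORT
step 9: need C[8]=5 = 5; D[9]=5 ok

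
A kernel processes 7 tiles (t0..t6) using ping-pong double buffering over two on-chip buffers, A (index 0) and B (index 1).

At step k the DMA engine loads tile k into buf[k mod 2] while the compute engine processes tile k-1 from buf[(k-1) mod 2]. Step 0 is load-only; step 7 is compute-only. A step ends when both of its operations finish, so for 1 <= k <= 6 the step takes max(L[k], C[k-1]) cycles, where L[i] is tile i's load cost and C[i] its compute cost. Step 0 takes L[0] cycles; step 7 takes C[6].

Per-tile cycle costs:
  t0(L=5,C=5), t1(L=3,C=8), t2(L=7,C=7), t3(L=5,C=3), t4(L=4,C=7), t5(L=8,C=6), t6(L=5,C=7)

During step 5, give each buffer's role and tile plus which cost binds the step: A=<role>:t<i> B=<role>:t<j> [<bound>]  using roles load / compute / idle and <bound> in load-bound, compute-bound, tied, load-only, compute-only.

step 0: L[0]=5 → dur=5, Σ=5 | A=load:t0 B=idle [load-only]
step 1: L[1]=3 C[0]=5 → dur=5, Σ=10 | A=compute:t0 B=load:t1 [compute-bound]
step 2: L[2]=7 C[1]=8 → dur=8, Σ=18 | A=load:t2 B=compute:t1 [compute-bound]
step 3: L[3]=5 C[2]=7 → dur=7, Σ=25 | A=compute:t2 B=load:t3 [compute-bound]
step 4: L[4]=4 C[3]=3 → dur=4, Σ=29 | A=load:t4 B=compute:t3 [load-bound]
step 5: L[5]=8 C[4]=7 → dur=8, Σ=37 | A=compute:t4 B=load:t5 [load-bound]
step 6: L[6]=5 C[5]=6 → dur=6, Σ=43 | A=load:t6 B=compute:t5 [compute-bound]
step 7: C[6]=7 → dur=7, Σ=50 | A=compute:t6 B=idle [compute-only]

step 5: A=compute:t4 B=load:t5 [load-bound]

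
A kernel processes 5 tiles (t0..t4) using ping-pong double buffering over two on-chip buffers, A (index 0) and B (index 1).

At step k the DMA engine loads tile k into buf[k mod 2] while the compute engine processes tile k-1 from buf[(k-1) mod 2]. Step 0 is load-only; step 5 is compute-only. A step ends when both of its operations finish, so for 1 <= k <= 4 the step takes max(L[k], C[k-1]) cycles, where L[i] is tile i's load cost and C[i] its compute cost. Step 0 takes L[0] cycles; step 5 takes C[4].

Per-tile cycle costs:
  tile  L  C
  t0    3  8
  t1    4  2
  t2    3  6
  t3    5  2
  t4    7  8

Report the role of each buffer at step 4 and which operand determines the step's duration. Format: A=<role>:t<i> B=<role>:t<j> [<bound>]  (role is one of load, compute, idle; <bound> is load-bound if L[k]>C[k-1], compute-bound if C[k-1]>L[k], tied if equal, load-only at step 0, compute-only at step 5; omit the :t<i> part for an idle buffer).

k=0 load=t0/3c comp=- wait=3 total=3
k=1 load=t1/4c comp=t0/8c wait=8 total=11
k=2 load=t2/3c comp=t1/2c wait=3 total=14
k=3 load=t3/5c comp=t2/6c wait=6 total=20
k=4 load=t4/7c comp=t3/2c wait=7 total=27
k=5 load=- comp=t4/8c wait=8 total=35

step 4: A=load:t4 B=compute:t3 [load-bound]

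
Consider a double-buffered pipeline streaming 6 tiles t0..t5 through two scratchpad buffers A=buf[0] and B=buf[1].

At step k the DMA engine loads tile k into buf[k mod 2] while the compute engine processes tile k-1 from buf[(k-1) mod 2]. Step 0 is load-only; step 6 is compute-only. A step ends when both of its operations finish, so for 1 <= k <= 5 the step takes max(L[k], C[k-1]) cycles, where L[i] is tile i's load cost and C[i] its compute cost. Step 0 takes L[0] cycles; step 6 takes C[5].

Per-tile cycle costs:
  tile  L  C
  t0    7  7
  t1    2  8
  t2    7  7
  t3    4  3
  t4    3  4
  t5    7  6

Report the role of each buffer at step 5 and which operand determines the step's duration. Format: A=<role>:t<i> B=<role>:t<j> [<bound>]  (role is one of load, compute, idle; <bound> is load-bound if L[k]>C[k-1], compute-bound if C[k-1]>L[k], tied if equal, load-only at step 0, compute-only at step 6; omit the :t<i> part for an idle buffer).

step 5: A=compute:t4 B=load:t5 [load-bound]

k=0 load=t0/7c comp=- wait=7 total=7
k=1 load=t1/2c comp=t0/7c wait=7 total=14
k=2 load=t2/7c comp=t1/8c wait=8 total=22
k=3 load=t3/4c comp=t2/7c wait=7 total=29
k=4 load=t4/3c comp=t3/3c wait=3 total=32
k=5 load=t5/7c comp=t4/4c wait=7 total=39
k=6 load=- comp=t5/6c wait=6 total=45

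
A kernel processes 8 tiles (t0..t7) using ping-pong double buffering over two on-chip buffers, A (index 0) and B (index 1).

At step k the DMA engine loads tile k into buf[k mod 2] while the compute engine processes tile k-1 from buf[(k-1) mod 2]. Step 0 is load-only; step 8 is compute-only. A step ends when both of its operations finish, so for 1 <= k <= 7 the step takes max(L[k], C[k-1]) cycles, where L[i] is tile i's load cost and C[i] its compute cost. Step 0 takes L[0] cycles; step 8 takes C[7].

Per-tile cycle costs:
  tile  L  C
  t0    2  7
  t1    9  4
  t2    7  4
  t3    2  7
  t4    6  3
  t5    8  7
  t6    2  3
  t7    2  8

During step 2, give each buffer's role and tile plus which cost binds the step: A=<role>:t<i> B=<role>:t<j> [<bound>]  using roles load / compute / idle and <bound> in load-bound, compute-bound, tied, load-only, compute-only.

step 2: A=load:t2 B=compute:t1 [load-bound]

k=0 load=t0/2c comp=- wait=2 total=2
k=1 load=t1/9c comp=t0/7c wait=9 total=11
k=2 load=t2/7c comp=t1/4c wait=7 total=18
k=3 load=t3/2c comp=t2/4c wait=4 total=22
k=4 load=t4/6c comp=t3/7c wait=7 total=29
k=5 load=t5/8c comp=t4/3c wait=8 total=37
k=6 load=t6/2c comp=t5/7c wait=7 total=44
k=7 load=t7/2c comp=t6/3c wait=3 total=47
k=8 load=- comp=t7/8c wait=8 total=55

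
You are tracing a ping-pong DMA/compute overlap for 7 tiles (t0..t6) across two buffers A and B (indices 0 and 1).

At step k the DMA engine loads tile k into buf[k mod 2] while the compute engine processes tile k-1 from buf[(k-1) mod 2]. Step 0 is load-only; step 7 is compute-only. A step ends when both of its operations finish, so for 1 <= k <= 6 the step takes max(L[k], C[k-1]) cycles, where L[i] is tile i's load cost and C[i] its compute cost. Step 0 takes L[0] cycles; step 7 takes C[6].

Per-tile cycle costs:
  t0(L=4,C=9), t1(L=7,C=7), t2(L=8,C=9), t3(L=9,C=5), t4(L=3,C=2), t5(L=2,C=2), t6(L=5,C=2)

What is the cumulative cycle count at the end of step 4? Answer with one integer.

end_cycle[4] = 35

  0. 4=4c; end=4; A:t0 B:-
  1. max(7,9)=9c; end=13; A:t0 B:t1
  2. max(8,7)=8c; end=21; A:t2 B:t1
  3. max(9,9)=9c; end=30; A:t2 B:t3
  4. max(3,5)=5c; end=35; A:t4 B:t3
  5. max(2,2)=2c; end=37; A:t4 B:t5
  6. max(5,2)=5c; end=42; A:t6 B:t5
  7. 2=2c; end=44; A:t6 B:t5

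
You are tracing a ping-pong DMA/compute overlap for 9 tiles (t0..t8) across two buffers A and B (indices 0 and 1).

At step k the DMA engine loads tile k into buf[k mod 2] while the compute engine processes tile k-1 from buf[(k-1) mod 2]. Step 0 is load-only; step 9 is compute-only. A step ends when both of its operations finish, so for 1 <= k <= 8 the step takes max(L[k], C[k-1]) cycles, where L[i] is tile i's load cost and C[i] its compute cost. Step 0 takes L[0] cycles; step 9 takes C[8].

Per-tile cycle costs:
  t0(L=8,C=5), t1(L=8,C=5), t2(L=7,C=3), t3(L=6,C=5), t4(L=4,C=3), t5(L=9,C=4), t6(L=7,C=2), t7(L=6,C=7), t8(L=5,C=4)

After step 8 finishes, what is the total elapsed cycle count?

  0. 8=8c; end=8; A:t0 B:-
  1. max(8,5)=8c; end=16; A:t0 B:t1
  2. max(7,5)=7c; end=23; A:t2 B:t1
  3. max(6,3)=6c; end=29; A:t2 B:t3
  4. max(4,5)=5c; end=34; A:t4 B:t3
  5. max(9,3)=9c; end=43; A:t4 B:t5
  6. max(7,4)=7c; end=50; A:t6 B:t5
  7. max(6,2)=6c; end=56; A:t6 B:t7
  8. max(5,7)=7c; end=63; A:t8 B:t7
  9. 4=4c; end=67; A:t8 B:t7

end_cycle[8] = 63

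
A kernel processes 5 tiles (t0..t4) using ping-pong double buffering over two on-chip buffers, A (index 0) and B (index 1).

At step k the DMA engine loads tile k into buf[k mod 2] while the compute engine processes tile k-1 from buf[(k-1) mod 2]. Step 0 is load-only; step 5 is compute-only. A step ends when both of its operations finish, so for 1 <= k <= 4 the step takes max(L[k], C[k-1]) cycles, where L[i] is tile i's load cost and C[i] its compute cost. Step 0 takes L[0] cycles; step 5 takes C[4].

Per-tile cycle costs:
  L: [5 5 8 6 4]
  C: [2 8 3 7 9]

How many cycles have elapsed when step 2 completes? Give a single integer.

k=0 load=t0/5c comp=- wait=5 total=5
k=1 load=t1/5c comp=t0/2c wait=5 total=10
k=2 load=t2/8c comp=t1/8c wait=8 total=18
k=3 load=t3/6c comp=t2/3c wait=6 total=24
k=4 load=t4/4c comp=t3/7c wait=7 total=31
k=5 load=- comp=t4/9c wait=9 total=40

end_cycle[2] = 18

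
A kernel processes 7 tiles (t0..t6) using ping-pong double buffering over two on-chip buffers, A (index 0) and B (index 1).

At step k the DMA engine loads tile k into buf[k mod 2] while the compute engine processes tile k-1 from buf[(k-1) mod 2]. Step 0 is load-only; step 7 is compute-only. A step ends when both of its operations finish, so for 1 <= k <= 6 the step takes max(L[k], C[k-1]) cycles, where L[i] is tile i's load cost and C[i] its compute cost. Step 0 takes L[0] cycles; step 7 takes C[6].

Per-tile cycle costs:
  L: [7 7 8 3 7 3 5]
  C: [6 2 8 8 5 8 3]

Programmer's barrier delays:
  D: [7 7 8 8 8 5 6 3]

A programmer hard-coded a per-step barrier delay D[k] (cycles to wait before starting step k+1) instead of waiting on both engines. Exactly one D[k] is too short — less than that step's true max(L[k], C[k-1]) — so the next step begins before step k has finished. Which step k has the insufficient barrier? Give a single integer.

hazard at step 6

[0] required=L[0]=7=7 vs D=7 ok
[1] required=max(L[1]=7,C[0]=6)=7 vs D=7 ok
[2] required=max(L[2]=8,C[1]=2)=8 vs D=8 ok
[3] required=max(L[3]=3,C[2]=8)=8 vs D=8 ok
[4] required=max(L[4]=7,C[3]=8)=8 vs D=8 ok
[5] required=max(L[5]=3,C[4]=5)=5 vs D=5 ok
[6] required=max(L[6]=5,C[5]=8)=8 vs D=6 SHORT
[7] required=C[6]=3=3 vs D=3 ok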